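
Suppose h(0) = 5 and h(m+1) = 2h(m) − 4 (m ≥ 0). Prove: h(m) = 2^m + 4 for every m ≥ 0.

Base case: h(0) = 5, and 2^0 + 4 = 1 + 4 = 5.
Assume h(j) = 2^j + 4 for some j ≥ 0.
Then h(j+1) = 2h(j) − 4 = 2·(2^j + 4) − 4 = 2^{j+1} + 8 − 4 = 2^{j+1} + 4.
Hence h(m) = 2^m + 4 for every m ≥ 0, by induction.

h(m) = 2^m + 4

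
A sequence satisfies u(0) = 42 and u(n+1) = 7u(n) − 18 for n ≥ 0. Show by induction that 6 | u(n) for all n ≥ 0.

Base case: u(0) = 42 = 6·7, so 6 | u(0).
Assume 6 | u(r), so u(r) = 6t for some integer t.
Then u(r+1) = 7u(r) − 18 = 7·(6t) − 18 = 6(7t − 3), so 6 | u(r+1).
By induction, 6 | u(n) for all n ≥ 0.

6 | u(n)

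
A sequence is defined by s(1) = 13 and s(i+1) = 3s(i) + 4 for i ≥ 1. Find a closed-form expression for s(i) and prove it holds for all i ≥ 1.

Claim: s(i) = 5·3^i − 2.

Base case: s(1) = 13, and 5·3^1 − 2 = 15 − 2 = 13.
Assume s(r) = 5·3^r − 2 for some r ≥ 1.
Then s(r+1) = 3s(r) + 4 = 3·(5·3^r − 2) + 4 = 15·3^r − 6 + 4 = 5·3^{r+1} − 2.
This completes the inductive step, so s(i) = 5·3^i − 2 for all i ≥ 1.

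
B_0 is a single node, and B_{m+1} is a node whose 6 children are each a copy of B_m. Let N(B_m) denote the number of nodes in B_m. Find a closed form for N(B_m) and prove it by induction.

Claim: N(B_m) = (6^{m+1} − 1)/5.

Base case: N(B_0) = 1, and (6^{0+1} − 1)/5 = 1.
Assume N(B_j) = (6^{j+1} − 1)/5.
Then N(B_{j+1}) = 1 + 6N(B_j) = 1 + 6·(6^{j+1} − 1)/5 = 1 + (6^{j+2} − 6)/5 = (5 + 6^{j+2} − 6)/5 = (6^{j+2} − 1)/5.
This completes the inductive step, so N(B_m) = (6^{m+1} − 1)/5 for all m ≥ 0.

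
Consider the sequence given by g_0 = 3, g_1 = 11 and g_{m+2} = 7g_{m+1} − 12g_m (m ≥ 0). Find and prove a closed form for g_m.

Claim: g_m = 2·4^m + 3^m.

Base cases: g_0 = 3 and 2·4^0 + 3^0 = 3; g_1 = 11 and 2·4^1 + 3^1 = 11.
Assume g_i = 2·4^i + 3^i for all 0 ≤ i ≤ j, where j ≥ 1.
Then g_{j+1} = 7g_j − 12g_{j−1} = 7·(2·4^j + 3^j) − 12·(2·4^{j−1} + 3^{j−1}) = 2·(7·4 − 12)4^{j−1} + (7·3 − 12)3^{j−1} = 32·4^{j−1} + 9·3^{j−1} = 2·4^{j+1} + 3^{j+1}.
This completes the inductive step, so g_m = 2·4^m + 3^m for all m ≥ 0.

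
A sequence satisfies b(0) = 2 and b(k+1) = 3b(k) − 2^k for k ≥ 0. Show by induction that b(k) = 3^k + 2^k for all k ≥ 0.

Base case: b(0) = 2, and 3^0 + 2^0 = 1 + 1 = 2.
Assume b(r) = 3^r + 2^r for some r ≥ 0.
Then b(r+1) = 3b(r) − 2^r = 3·(3^r + 2^r) − 2^r = 3^{r+1} + 3·2^r − 2^r = 3^{r+1} + 2·2^r = 3^{r+1} + 2^{r+1}.
So the formula holds for r+1, and by induction b(k) = 3^k + 2^k for all k ≥ 0.

b(k) = 3^k + 2^k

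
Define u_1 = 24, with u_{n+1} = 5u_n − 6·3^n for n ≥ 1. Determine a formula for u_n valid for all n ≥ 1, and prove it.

Claim: u_n = 3·5^n + 3·3^n.

Base case: u_1 = 24, and 3·5^1 + 3·3^1 = 15 + 9 = 24.
Assume u_k = 3·5^k + 3·3^k for some k ≥ 1.
Then u_{k+1} = 5u_k − 6·3^k = 5·(3·5^k + 3·3^k) − 6·3^k = 3·5^{k+1} + 15·3^k − 6·3^k = 3·5^{k+1} + 9·3^k = 3·5^{k+1} + 3·3^{k+1}.
By induction, u_n = 3·5^n + 3·3^n for all n ≥ 1.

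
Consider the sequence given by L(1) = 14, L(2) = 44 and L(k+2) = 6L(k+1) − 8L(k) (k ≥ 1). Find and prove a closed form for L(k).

Claim: L(k) = 3·2^k + 2·4^k.

Base cases: L(1) = 14 and 3·2^1 + 2·4^1 = 14; L(2) = 44 and 3·2^2 + 2·4^2 = 44.
Assume L(j) = 3·2^j + 2·4^j for all 1 ≤ j ≤ m, where m ≥ 2.
Then L(m+1) = 6L(m) − 8L(m−1) = 6·(3·2^m + 2·4^m) − 8·(3·2^{m−1} + 2·4^{m−1}) = 3·(6·2 − 8)2^{m−1} + 2·(6·4 − 8)4^{m−1} = 12·2^{m−1} + 32·4^{m−1} = 3·2^{m+1} + 2·4^{m+1}.
By strong induction, L(k) = 3·2^k + 2·4^k for all k ≥ 1.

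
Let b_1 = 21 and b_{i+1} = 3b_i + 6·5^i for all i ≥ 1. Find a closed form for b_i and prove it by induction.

Claim: b_i = 2·3^i + 3·5^i.

Base case: b_1 = 21, and 2·3^1 + 3·5^1 = 6 + 15 = 21.
Assume b_m = 2·3^m + 3·5^m for some m ≥ 1.
Then b_{m+1} = 3b_m + 6·5^m = 3·(2·3^m + 3·5^m) + 6·5^m = 2·3^{m+1} + 9·5^m + 6·5^m = 2·3^{m+1} + 15·5^m = 2·3^{m+1} + 3·5^{m+1}.
Hence b_i = 2·3^i + 3·5^i for every i ≥ 1, by induction.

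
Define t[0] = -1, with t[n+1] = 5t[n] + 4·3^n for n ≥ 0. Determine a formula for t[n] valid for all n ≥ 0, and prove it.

Claim: t[n] = 5^n − 2·3^n.

Base case: t[0] = -1, and 5^0 − 2·3^0 = 1 − 2 = -1.
Assume t[k] = 5^k − 2·3^k for some k ≥ 0.
Then t[k+1] = 5t[k] + 4·3^k = 5·(5^k − 2·3^k) + 4·3^k = 5^{k+1} − 10·3^k + 4·3^k = 5^{k+1} − 6·3^k = 5^{k+1} − 2·3^{k+1}.
By induction, t[n] = 5^n − 2·3^n for all n ≥ 0.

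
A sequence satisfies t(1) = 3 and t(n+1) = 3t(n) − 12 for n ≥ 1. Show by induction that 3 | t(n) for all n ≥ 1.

Base case: t(1) = 3 = 3·1, so 3 | t(1).
Assume 3 | t(k), so t(k) = 3s for some integer s.
Then t(k+1) = 3t(k) − 12 = 3·(3s) − 12 = 3(3s − 4), so 3 | t(k+1).
By induction, 3 | t(n) for all n ≥ 1.

3 | t(n)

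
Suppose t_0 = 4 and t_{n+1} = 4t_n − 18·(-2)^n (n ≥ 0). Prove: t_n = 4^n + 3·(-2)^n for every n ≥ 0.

Base case: t_0 = 4, and 4^0 + 3·(-2)^0 = 1 + 3 = 4.
Assume t_k = 4^k + 3·(-2)^k for some k ≥ 0.
Then t_{k+1} = 4t_k − 18·(-2)^k = 4·(4^k + 3·(-2)^k) − 18·(-2)^k = 4^{k+1} + 12·(-2)^k − 18·(-2)^k = 4^{k+1} − 6·(-2)^k = 4^{k+1} + 3·(-2)^{k+1}.
By induction, t_n = 4^n + 3·(-2)^n for all n ≥ 0.

t_n = 4^n + 3·(-2)^n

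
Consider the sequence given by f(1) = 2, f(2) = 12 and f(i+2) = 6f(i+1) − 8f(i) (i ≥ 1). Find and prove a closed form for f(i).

Claim: f(i) = 4^i − 2^i.

Base cases: f(1) = 2 and 4^1 − 2^1 = 2; f(2) = 12 and 4^2 − 2^2 = 12.
Assume f(j) = 4^j − 2^j for all 1 ≤ j ≤ m, where m ≥ 2.
Then f(m+1) = 6f(m) − 8f(m−1) = 6·(4^m − 2^m) − 8·(4^{m−1} − 2^{m−1}) = (6·4 − 8)4^{m−1} − (6·2 − 8)2^{m−1} = 16·4^{m−1} − 4·2^{m−1} = 4^{m+1} − 2^{m+1}.
So the formula holds for m+1, and by strong induction f(i) = 4^i − 2^i for all i ≥ 1.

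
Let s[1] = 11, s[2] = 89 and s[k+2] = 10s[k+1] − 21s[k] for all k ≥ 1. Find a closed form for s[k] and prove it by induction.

Claim: s[k] = 2·7^k − 3^k.

Base cases: s[1] = 11 and 2·7^1 − 3^1 = 11; s[2] = 89 and 2·7^2 − 3^2 = 89.
Assume s[j] = 2·7^j − 3^j for all 1 ≤ j ≤ m, where m ≥ 2.
Then s[m+1] = 10s[m] − 21s[m−1] = 10·(2·7^m − 3^m) − 21·(2·7^{m−1} − 3^{m−1}) = 2·(10·7 − 21)7^{m−1} − (10·3 − 21)3^{m−1} = 98·7^{m−1} − 9·3^{m−1} = 2·7^{m+1} − 3^{m+1}.
By strong induction, s[k] = 2·7^k − 3^k for all k ≥ 1.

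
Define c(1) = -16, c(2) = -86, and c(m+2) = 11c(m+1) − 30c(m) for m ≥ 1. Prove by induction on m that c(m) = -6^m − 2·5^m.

Base cases: c(1) = -16 and -6^1 − 2·5^1 = -16; c(2) = -86 and -6^2 − 2·5^2 = -86.
Assume c(j) = -6^j − 2·5^j for all 1 ≤ j ≤ k, where k ≥ 2.
Then c(k+1) = 11c(k) − 30c(k−1) = 11·(-6^k − 2·5^k) − 30·(-6^{k−1} − 2·5^{k−1}) = -(11·6 − 30)6^{k−1} − 2·(11·5 − 30)5^{k−1} = -36·6^{k−1} − 50·5^{k−1} = -6^{k+1} − 2·5^{k+1}.
This completes the inductive step, so c(m) = -6^m − 2·5^m for all m ≥ 1.

c(m) = -6^m − 2·5^m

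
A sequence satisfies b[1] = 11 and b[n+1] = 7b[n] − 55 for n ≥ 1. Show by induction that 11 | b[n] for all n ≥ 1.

Base case: b[1] = 11 = 11·1, so 11 | b[1].
Assume 11 | b[j], so b[j] = 11t for some integer t.
Then b[j+1] = 7b[j] − 55 = 7·(11t) − 55 = 11(7t − 5), so 11 | b[j+1].
So the property holds for j+1, and by induction 11 | b[n] for all n ≥ 1.

11 | b[n]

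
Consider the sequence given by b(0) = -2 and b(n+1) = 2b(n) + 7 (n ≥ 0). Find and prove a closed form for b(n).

Claim: b(n) = 5·2^n − 7.

Base case: b(0) = -2, and 5·2^0 − 7 = 5 − 7 = -2.
Assume b(r) = 5·2^r − 7 for some r ≥ 0.
Then b(r+1) = 2b(r) + 7 = 2·(5·2^r − 7) + 7 = 10·2^r − 14 + 7 = 5·2^{r+1} − 7.
This completes the inductive step, so b(n) = 5·2^n − 7 for all n ≥ 0.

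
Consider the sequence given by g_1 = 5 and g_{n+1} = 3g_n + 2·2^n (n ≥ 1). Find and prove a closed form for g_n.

Claim: g_n = 3·3^n − 2·2^n.

Base case: g_1 = 5, and 3·3^1 − 2·2^1 = 9 − 4 = 5.
Assume g_j = 3·3^j − 2·2^j for some j ≥ 1.
Then g_{j+1} = 3g_j + 2·2^j = 3·(3·3^j − 2·2^j) + 2·2^j = 3·3^{j+1} − 6·2^j + 2·2^j = 3·3^{j+1} − 4·2^j = 3·3^{j+1} − 2·2^{j+1}.
Hence g_n = 3·3^n − 2·2^n for every n ≥ 1, by induction.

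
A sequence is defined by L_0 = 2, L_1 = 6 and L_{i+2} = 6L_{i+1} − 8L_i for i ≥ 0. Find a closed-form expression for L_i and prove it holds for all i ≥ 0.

Claim: L_i = 4^i + 2^i.

Base cases: L_0 = 2 and 4^0 + 2^0 = 2; L_1 = 6 and 4^1 + 2^1 = 6.
Assume L_j = 4^j + 2^j for all 0 ≤ j ≤ m, where m ≥ 1.
Then L_{m+1} = 6L_m − 8L_{m−1} = 6·(4^m + 2^m) − 8·(4^{m−1} + 2^{m−1}) = (6·4 − 8)4^{m−1} + (6·2 − 8)2^{m−1} = 16·4^{m−1} + 4·2^{m−1} = 4^{m+1} + 2^{m+1}.
So the formula holds for m+1, and by strong induction L_i = 4^i + 2^i for all i ≥ 0.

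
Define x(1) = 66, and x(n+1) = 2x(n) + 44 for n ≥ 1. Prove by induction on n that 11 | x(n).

Base case: x(1) = 66 = 11·6, so 11 | x(1).
Assume 11 | x(m), so x(m) = 11t for some integer t.
Then x(m+1) = 2x(m) + 44 = 2·(11t) + 44 = 11(2t + 4), so 11 | x(m+1).
So the property holds for m+1, and by induction 11 | x(n) for all n ≥ 1.

11 | x(n)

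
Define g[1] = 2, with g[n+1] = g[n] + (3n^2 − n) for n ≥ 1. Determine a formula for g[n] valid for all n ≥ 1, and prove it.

Claim: g[n] = n^3 − 2n^2 + n + 2.

Base case: g[1] = 2, and 1^3 − 2·1^2 + 1 + 2 = 2.
Assume g[k] = k^3 − 2k^2 + k + 2.
Then g[k+1] = g[k] + (3k^2 − k) = (k^3 − 2k^2 + k + 2) + (3k^2 − k) = k^3 + k^2 + 2,
and (k+1)^3 − 2·(k+1)^2 + (k+1) + 2 = k^3 + k^2 + 2.
By induction, g[n] = n^3 − 2n^2 + n + 2 for all n ≥ 1.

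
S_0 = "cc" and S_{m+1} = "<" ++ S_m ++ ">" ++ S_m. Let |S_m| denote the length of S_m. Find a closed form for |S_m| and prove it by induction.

Claim: |S_m| = 2^{m+2} − 2.

Base case: |S_0| = 2, and 2^{0+2} − 2 = 2.
Assume |S_r| = 2^{r+2} − 2.
Then |S_{r+1}| = 1 + |S_r| + 1 + |S_r| = 2|S_r| + 2 = 2(2^{r+2} − 2) + 2 = 2^{r+3} − 4 + 2 = 2^{r+3} − 2.
By induction, |S_m| = 2^{m+2} − 2 for all m ≥ 0.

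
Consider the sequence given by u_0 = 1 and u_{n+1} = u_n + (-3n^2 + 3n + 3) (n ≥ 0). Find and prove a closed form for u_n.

Claim: u_n = -n^3 + 3n^2 + n + 1.

Base case: u_0 = 1, and -0^3 + 3·0^2 + 0 + 1 = 1.
Assume u_k = -k^3 + 3k^2 + k + 1.
Then u_{k+1} = u_k + (-3k^2 + 3k + 3) = (-k^3 + 3k^2 + k + 1) + (-3k^2 + 3k + 3) = -k^3 + 4k + 4,
and -(k+1)^3 + 3·(k+1)^2 + (k+1) + 1 = -k^3 + 4k + 4.
By induction, u_n = -n^3 + 3n^2 + n + 1 for all n ≥ 0.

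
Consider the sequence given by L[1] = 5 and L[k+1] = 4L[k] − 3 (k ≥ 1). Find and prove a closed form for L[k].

Claim: L[k] = 4^k + 1.

Base case: L[1] = 5, and 4^1 + 1 = 4 + 1 = 5.
Assume L[r] = 4^r + 1 for some r ≥ 1.
Then L[r+1] = 4L[r] − 3 = 4·(4^r + 1) − 3 = 4^{r+1} + 4 − 3 = 4^{r+1} + 1.
So the formula holds for r+1, and by induction L[k] = 4^k + 1 for all k ≥ 1.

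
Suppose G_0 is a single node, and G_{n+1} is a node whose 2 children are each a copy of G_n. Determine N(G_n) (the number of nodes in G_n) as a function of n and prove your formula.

Claim: N(G_n) = 2^{n+1} − 1.

Base case: N(G_0) = 1, and 2^{0+1} − 1 = 1.
Assume N(G_m) = 2^{m+1} − 1.
Then N(G_{m+1}) = 1 + 2N(G_m) = 1 + 2(2^{m+1} − 1) = 2^{m+2} − 2 + 1 = 2^{m+2} − 1.
Hence N(G_n) = 2^{n+1} − 1 for every n ≥ 0, by induction.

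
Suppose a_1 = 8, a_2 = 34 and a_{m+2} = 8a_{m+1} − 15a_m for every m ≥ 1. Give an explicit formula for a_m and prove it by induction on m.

Claim: a_m = 3^m + 5^m.

Base cases: a_1 = 8 and 3^1 + 5^1 = 8; a_2 = 34 and 3^2 + 5^2 = 34.
Assume a_j = 3^j + 5^j for all 1 ≤ j ≤ k, where k ≥ 2.
Then a_{k+1} = 8a_k − 15a_{k−1} = 8·(3^k + 5^k) − 15·(3^{k−1} + 5^{k−1}) = (8·3 − 15)3^{k−1} + (8·5 − 15)5^{k−1} = 9·3^{k−1} + 25·5^{k−1} = 3^{k+1} + 5^{k+1}.
This completes the inductive step, so a_m = 3^m + 5^m for all m ≥ 1.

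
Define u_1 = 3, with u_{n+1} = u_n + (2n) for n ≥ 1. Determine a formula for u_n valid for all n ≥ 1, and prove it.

Claim: u_n = n^2 − n + 3.

Base case: u_1 = 3, and 1^2 − 1 + 3 = 3.
Assume u_j = j^2 − j + 3.
Then u_{j+1} = u_j + (2j) = (j^2 − j + 3) + (2j) = j^2 + j + 3,
and (j+1)^2 − (j+1) + 3 = j^2 + j + 3.
Hence u_n = n^2 − n + 3 for every n ≥ 1, by induction.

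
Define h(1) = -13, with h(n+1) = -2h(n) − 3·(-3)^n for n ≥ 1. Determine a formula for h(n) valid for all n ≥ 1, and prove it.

Claim: h(n) = 2·(-2)^n + 3·(-3)^n.

Base case: h(1) = -13, and 2·(-2)^1 + 3·(-3)^1 = -4 − 9 = -13.
Assume h(k) = 2·(-2)^k + 3·(-3)^k for some k ≥ 1.
Then h(k+1) = -2h(k) − 3·(-3)^k = -2·(2·(-2)^k + 3·(-3)^k) − 3·(-3)^k = 2·(-2)^{k+1} − 6·(-3)^k − 3·(-3)^k = 2·(-2)^{k+1} − 9·(-3)^k = 2·(-2)^{k+1} + 3·(-3)^{k+1}.
This completes the inductive step, so h(n) = 2·(-2)^n + 3·(-3)^n for all n ≥ 1.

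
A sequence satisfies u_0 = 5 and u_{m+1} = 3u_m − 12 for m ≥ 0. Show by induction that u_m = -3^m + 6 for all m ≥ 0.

Base case: u_0 = 5, and -3^0 + 6 = -1 + 6 = 5.
Assume u_k = -3^k + 6 for some k ≥ 0.
Then u_{k+1} = 3u_k − 12 = 3·(-3^k + 6) − 12 = -3^{k+1} + 18 − 12 = -3^{k+1} + 6.
Hence u_m = -3^m + 6 for every m ≥ 0, by induction.

u_m = -3^m + 6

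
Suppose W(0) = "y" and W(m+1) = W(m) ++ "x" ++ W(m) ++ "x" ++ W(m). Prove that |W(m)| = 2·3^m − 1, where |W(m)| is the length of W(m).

Base case: |W(0)| = 1, and 2·3^0 − 1 = 1.
Assume |W(k)| = 2·3^k − 1.
Then |W(k+1)| = 3|W(k)| + 2 = 3(2·3^k − 1) + 2 = 2·3^{k+1} − 3 + 2 = 2·3^{k+1} − 1.
So the formula holds for k+1, and by induction |W(m)| = 2·3^m − 1 for all m ≥ 0.

|W(m)| = 2·3^m − 1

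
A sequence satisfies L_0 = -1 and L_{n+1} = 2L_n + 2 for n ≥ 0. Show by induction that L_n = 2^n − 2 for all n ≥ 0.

Base case: L_0 = -1, and 2^0 − 2 = 1 − 2 = -1.
Assume L_m = 2^m − 2 for some m ≥ 0.
Then L_{m+1} = 2L_m + 2 = 2·(2^m − 2) + 2 = 2^{m+1} − 4 + 2 = 2^{m+1} − 2.
By induction, L_n = 2^n − 2 for all n ≥ 0.

L_n = 2^n − 2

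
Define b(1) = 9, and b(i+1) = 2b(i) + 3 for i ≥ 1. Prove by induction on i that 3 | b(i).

Base case: b(1) = 9 = 3·3, so 3 | b(1).
Assume 3 | b(k), so b(k) = 3t for some integer t.
Then b(k+1) = 2b(k) + 3 = 2·(3t) + 3 = 3(2t + 1), so 3 | b(k+1).
By induction, 3 | b(i) for all i ≥ 1.

3 | b(i)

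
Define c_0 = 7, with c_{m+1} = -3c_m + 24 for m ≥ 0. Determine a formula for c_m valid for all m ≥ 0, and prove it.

Claim: c_m = (-3)^m + 6.

Base case: c_0 = 7, and (-3)^0 + 6 = 1 + 6 = 7.
Assume c_k = (-3)^k + 6 for some k ≥ 0.
Then c_{k+1} = -3c_k + 24 = -3·((-3)^k + 6) + 24 = -3·(-3)^k − 18 + 24 = (-3)^{k+1} + 6.
So the formula holds for k+1, and by induction c_m = (-3)^m + 6 for all m ≥ 0.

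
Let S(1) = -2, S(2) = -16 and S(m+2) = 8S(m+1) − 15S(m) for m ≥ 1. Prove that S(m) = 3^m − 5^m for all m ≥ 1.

Base cases: S(1) = -2 and 3^1 − 5^1 = -2; S(2) = -16 and 3^2 − 5^2 = -16.
Assume S(j) = 3^j − 5^j for all 1 ≤ j ≤ k, where k ≥ 2.
Then S(k+1) = 8S(k) − 15S(k−1) = 8·(3^k − 5^k) − 15·(3^{k−1} − 5^{k−1}) = (8·3 − 15)3^{k−1} − (8·5 − 15)5^{k−1} = 9·3^{k−1} − 25·5^{k−1} = 3^{k+1} − 5^{k+1}.
Hence S(m) = 3^m − 5^m for every m ≥ 1, by strong induction.

S(m) = 3^m − 5^m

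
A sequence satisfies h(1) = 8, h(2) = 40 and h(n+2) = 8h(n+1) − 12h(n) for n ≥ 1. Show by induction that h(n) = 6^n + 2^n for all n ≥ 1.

Base cases: h(1) = 8 and 6^1 + 2^1 = 8; h(2) = 40 and 6^2 + 2^2 = 40.
Assume h(j) = 6^j + 2^j for all 1 ≤ j ≤ m, where m ≥ 2.
Then h(m+1) = 8h(m) − 12h(m−1) = 8·(6^m + 2^m) − 12·(6^{m−1} + 2^{m−1}) = (8·6 − 12)6^{m−1} + (8·2 − 12)2^{m−1} = 36·6^{m−1} + 4·2^{m−1} = 6^{m+1} + 2^{m+1}.
By strong induction, h(n) = 6^n + 2^n for all n ≥ 1.

h(n) = 6^n + 2^n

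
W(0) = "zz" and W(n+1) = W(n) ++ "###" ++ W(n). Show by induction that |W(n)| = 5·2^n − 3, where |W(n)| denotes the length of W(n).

Base case: |W(0)| = 2, and 5·2^0 − 3 = 2.
Assume |W(r)| = 5·2^r − 3.
Then |W(r+1)| = |W(r)| + 3 + |W(r)| = 2|W(r)| + 3 = 2(5·2^r − 3) + 3 = 5·2^{r+1} − 6 + 3 = 5·2^{r+1} − 3.
By induction, |W(n)| = 5·2^n − 3 for all n ≥ 0.

|W(n)| = 5·2^n − 3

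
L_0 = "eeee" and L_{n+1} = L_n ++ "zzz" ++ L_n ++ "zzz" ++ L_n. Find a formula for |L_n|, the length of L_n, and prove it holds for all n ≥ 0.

Claim: |L_n| = 7·3^n − 3.

Base case: |L_0| = 4, and 7·3^0 − 3 = 4.
Assume |L_k| = 7·3^k − 3.
Then |L_{k+1}| = 3|L_k| + 6 = 3(7·3^k − 3) + 6 = 7·3^{k+1} − 9 + 6 = 7·3^{k+1} − 3.
Hence |L_n| = 7·3^n − 3 for every n ≥ 0, by induction.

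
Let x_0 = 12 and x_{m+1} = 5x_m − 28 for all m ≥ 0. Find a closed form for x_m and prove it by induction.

Claim: x_m = 5^{m+1} + 7.

Base case: x_0 = 12, and 5^{0+1} + 7 = 5 + 7 = 12.
Assume x_j = 5^{j+1} + 7 for some j ≥ 0.
Then x_{j+1} = 5x_j − 28 = 5·(5^{j+1} + 7) − 28 = 5^{j+2} + 35 − 28 = 5^{j+2} + 7.
Hence x_m = 5^{m+1} + 7 for every m ≥ 0, by induction.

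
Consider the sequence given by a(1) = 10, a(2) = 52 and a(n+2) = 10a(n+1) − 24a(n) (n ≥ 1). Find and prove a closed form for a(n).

Claim: a(n) = 4^n + 6^n.

Base cases: a(1) = 10 and 4^1 + 6^1 = 10; a(2) = 52 and 4^2 + 6^2 = 52.
Assume a(j) = 4^j + 6^j for all 1 ≤ j ≤ r, where r ≥ 2.
Then a(r+1) = 10a(r) − 24a(r−1) = 10·(4^r + 6^r) − 24·(4^{r−1} + 6^{r−1}) = (10·4 − 24)4^{r−1} + (10·6 − 24)6^{r−1} = 16·4^{r−1} + 36·6^{r−1} = 4^{r+1} + 6^{r+1}.
Hence a(n) = 4^n + 6^n for every n ≥ 1, by strong induction.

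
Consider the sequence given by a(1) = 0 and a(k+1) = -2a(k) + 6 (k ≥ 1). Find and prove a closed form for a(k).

Claim: a(k) = (-2)^k + 2.

Base case: a(1) = 0, and (-2)^1 + 2 = -2 + 2 = 0.
Assume a(r) = (-2)^r + 2 for some r ≥ 1.
Then a(r+1) = -2a(r) + 6 = -2·((-2)^r + 2) + 6 = -2·(-2)^r − 4 + 6 = (-2)^{r+1} + 2.
So the formula holds for r+1, and by induction a(k) = (-2)^k + 2 for all k ≥ 1.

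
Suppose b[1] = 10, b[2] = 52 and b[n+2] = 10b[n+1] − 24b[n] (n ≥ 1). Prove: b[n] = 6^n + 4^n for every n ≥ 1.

Base cases: b[1] = 10 and 6^1 + 4^1 = 10; b[2] = 52 and 6^2 + 4^2 = 52.
Assume b[i] = 6^i + 4^i for all 1 ≤ i ≤ j, where j ≥ 2.
Then b[j+1] = 10b[j] − 24b[j−1] = 10·(6^j + 4^j) − 24·(6^{j−1} + 4^{j−1}) = (10·6 − 24)6^{j−1} + (10·4 − 24)4^{j−1} = 36·6^{j−1} + 16·4^{j−1} = 6^{j+1} + 4^{j+1}.
By strong induction, b[n] = 6^n + 4^n for all n ≥ 1.

b[n] = 6^n + 4^n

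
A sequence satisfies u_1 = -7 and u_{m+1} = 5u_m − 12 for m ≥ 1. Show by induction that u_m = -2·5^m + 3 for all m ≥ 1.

Base case: u_1 = -7, and -2·5^1 + 3 = -10 + 3 = -7.
Assume u_j = -2·5^j + 3 for some j ≥ 1.
Then u_{j+1} = 5u_j − 12 = 5·(-2·5^j + 3) − 12 = -10·5^j + 15 − 12 = -2·5^{j+1} + 3.
Hence u_m = -2·5^m + 3 for every m ≥ 1, by induction.

u_m = -2·5^m + 3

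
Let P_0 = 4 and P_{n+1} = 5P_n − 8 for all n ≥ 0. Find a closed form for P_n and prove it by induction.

Claim: P_n = 2·5^n + 2.

Base case: P_0 = 4, and 2·5^0 + 2 = 2 + 2 = 4.
Assume P_r = 2·5^r + 2 for some r ≥ 0.
Then P_{r+1} = 5P_r − 8 = 5·(2·5^r + 2) − 8 = 10·5^r + 10 − 8 = 2·5^{r+1} + 2.
This completes the inductive step, so P_n = 2·5^n + 2 for all n ≥ 0.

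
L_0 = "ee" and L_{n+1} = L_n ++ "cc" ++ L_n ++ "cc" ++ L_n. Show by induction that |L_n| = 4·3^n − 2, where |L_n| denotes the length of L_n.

Base case: |L_0| = 2, and 4·3^0 − 2 = 2.
Assume |L_r| = 4·3^r − 2.
Then |L_{r+1}| = 3|L_r| + 4 = 3(4·3^r − 2) + 4 = 4·3^{r+1} − 6 + 4 = 4·3^{r+1} − 2.
Hence |L_n| = 4·3^n − 2 for every n ≥ 0, by induction.

|L_n| = 4·3^n − 2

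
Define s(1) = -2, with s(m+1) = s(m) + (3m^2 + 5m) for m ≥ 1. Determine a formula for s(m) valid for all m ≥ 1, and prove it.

Claim: s(m) = m^3 + m^2 − 2m − 2.

Base case: s(1) = -2, and 1^3 + 1^2 − 2·1 − 2 = -2.
Assume s(r) = r^3 + r^2 − 2r − 2.
Then s(r+1) = s(r) + (3r^2 + 5r) = (r^3 + r^2 − 2r − 2) + (3r^2 + 5r) = r^3 + 4r^2 + 3r − 2,
and (r+1)^3 + (r+1)^2 − 2·(r+1) − 2 = r^3 + 4r^2 + 3r − 2.
By induction, s(m) = m^3 + m^2 − 2m − 2 for all m ≥ 1.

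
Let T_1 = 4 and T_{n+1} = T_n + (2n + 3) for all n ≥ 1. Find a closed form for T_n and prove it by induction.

Claim: T_n = n^2 + 2n + 1.

Base case: T_1 = 4, and 1^2 + 2·1 + 1 = 4.
Assume T_j = j^2 + 2j + 1.
Then T_{j+1} = T_j + (2j + 3) = (j^2 + 2j + 1) + (2j + 3) = j^2 + 4j + 4,
and (j+1)^2 + 2·(j+1) + 1 = j^2 + 4j + 4.
This completes the inductive step, so T_n = n^2 + 2n + 1 for all n ≥ 1.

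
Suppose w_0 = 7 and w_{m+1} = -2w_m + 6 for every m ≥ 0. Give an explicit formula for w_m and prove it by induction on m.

Claim: w_m = 5·(-2)^m + 2.

Base case: w_0 = 7, and 5·(-2)^0 + 2 = 5 + 2 = 7.
Assume w_k = 5·(-2)^k + 2 for some k ≥ 0.
Then w_{k+1} = -2w_k + 6 = -2·(5·(-2)^k + 2) + 6 = -10·(-2)^k − 4 + 6 = 5·(-2)^{k+1} + 2.
So the formula holds for k+1, and by induction w_m = 5·(-2)^m + 2 for all m ≥ 0.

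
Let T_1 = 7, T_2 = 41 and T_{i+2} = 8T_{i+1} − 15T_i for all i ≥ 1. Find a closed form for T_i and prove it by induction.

Claim: T_i = -3^i + 2·5^i.

Base cases: T_1 = 7 and -3^1 + 2·5^1 = 7; T_2 = 41 and -3^2 + 2·5^2 = 41.
Assume T_j = -3^j + 2·5^j for all 1 ≤ j ≤ m, where m ≥ 2.
Then T_{m+1} = 8T_m − 15T_{m−1} = 8·(-3^m + 2·5^m) − 15·(-3^{m−1} + 2·5^{m−1}) = -(8·3 − 15)3^{m−1} + 2·(8·5 − 15)5^{m−1} = -9·3^{m−1} + 50·5^{m−1} = -3^{m+1} + 2·5^{m+1}.
This completes the inductive step, so T_i = -3^i + 2·5^i for all i ≥ 1.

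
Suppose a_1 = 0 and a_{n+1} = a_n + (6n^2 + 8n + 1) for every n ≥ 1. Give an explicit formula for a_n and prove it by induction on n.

Claim: a_n = 2n^3 + n^2 − 2n − 1.

Base case: a_1 = 0, and 2·1^3 + 1^2 − 2·1 − 1 = 0.
Assume a_k = 2k^3 + k^2 − 2k − 1.
Then a_{k+1} = a_k + (6k^2 + 8k + 1) = (2k^3 + k^2 − 2k − 1) + (6k^2 + 8k + 1) = 2k^3 + 7k^2 + 6k,
and 2·(k+1)^3 + (k+1)^2 − 2·(k+1) − 1 = 2k^3 + 7k^2 + 6k.
By induction, a_n = 2n^3 + n^2 − 2n − 1 for all n ≥ 1.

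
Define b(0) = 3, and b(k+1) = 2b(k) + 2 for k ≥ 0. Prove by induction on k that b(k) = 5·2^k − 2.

Base case: b(0) = 3, and 5·2^0 − 2 = 5 − 2 = 3.
Assume b(m) = 5·2^m − 2 for some m ≥ 0.
Then b(m+1) = 2b(m) + 2 = 2·(5·2^m − 2) + 2 = 10·2^m − 4 + 2 = 5·2^{m+1} − 2.
This completes the inductive step, so b(k) = 5·2^k − 2 for all k ≥ 0.

b(k) = 5·2^k − 2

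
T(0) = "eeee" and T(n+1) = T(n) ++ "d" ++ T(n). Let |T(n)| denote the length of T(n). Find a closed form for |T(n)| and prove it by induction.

Claim: |T(n)| = 5·2^n − 1.

Base case: |T(0)| = 4, and 5·2^0 − 1 = 4.
Assume |T(k)| = 5·2^k − 1.
Then |T(k+1)| = |T(k)| + 1 + |T(k)| = 2|T(k)| + 1 = 2(5·2^k − 1) + 1 = 5·2^{k+1} − 2 + 1 = 5·2^{k+1} − 1.
Hence |T(n)| = 5·2^n − 1 for every n ≥ 0, by induction.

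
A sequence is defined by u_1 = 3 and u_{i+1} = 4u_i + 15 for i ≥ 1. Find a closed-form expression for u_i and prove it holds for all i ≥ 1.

Claim: u_i = 2·4^i − 5.

Base case: u_1 = 3, and 2·4^1 − 5 = 8 − 5 = 3.
Assume u_r = 2·4^r − 5 for some r ≥ 1.
Then u_{r+1} = 4u_r + 15 = 4·(2·4^r − 5) + 15 = 8·4^r − 20 + 15 = 2·4^{r+1} − 5.
By induction, u_i = 2·4^i − 5 for all i ≥ 1.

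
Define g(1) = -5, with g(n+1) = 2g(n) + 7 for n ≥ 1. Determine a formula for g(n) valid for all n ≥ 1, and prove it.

Claim: g(n) = 2^n − 7.

Base case: g(1) = -5, and 2^1 − 7 = 2 − 7 = -5.
Assume g(m) = 2^m − 7 for some m ≥ 1.
Then g(m+1) = 2g(m) + 7 = 2·(2^m − 7) + 7 = 2^{m+1} − 14 + 7 = 2^{m+1} − 7.
By induction, g(n) = 2^n − 7 for all n ≥ 1.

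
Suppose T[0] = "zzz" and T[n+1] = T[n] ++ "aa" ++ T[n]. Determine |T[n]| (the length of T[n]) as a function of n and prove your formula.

Claim: |T[n]| = 5·2^n − 2.

Base case: |T[0]| = 3, and 5·2^0 − 2 = 3.
Assume |T[k]| = 5·2^k − 2.
Then |T[k+1]| = |T[k]| + 2 + |T[k]| = 2|T[k]| + 2 = 2(5·2^k − 2) + 2 = 5·2^{k+1} − 4 + 2 = 5·2^{k+1} − 2.
So the formula holds for k+1, and by induction |T[n]| = 5·2^n − 2 for all n ≥ 0.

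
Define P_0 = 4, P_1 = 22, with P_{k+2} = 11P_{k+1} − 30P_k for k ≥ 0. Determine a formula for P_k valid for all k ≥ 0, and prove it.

Claim: P_k = 2·5^k + 2·6^k.

Base cases: P_0 = 4 and 2·5^0 + 2·6^0 = 4; P_1 = 22 and 2·5^1 + 2·6^1 = 22.
Assume P_j = 2·5^j + 2·6^j for all 0 ≤ j ≤ m, where m ≥ 1.
Then P_{m+1} = 11P_m − 30P_{m−1} = 11·(2·5^m + 2·6^m) − 30·(2·5^{m−1} + 2·6^{m−1}) = 2·(11·5 − 30)5^{m−1} + 2·(11·6 − 30)6^{m−1} = 50·5^{m−1} + 72·6^{m−1} = 2·5^{m+1} + 2·6^{m+1}.
So the formula holds for m+1, and by strong induction P_k = 2·5^k + 2·6^k for all k ≥ 0.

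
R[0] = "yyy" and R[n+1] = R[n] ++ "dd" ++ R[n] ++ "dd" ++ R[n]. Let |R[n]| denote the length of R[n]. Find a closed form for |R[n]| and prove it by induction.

Claim: |R[n]| = 5·3^n − 2.

Base case: |R[0]| = 3, and 5·3^0 − 2 = 3.
Assume |R[k]| = 5·3^k − 2.
Then |R[k+1]| = 3|R[k]| + 4 = 3(5·3^k − 2) + 4 = 5·3^{k+1} − 6 + 4 = 5·3^{k+1} − 2.
Hence |R[n]| = 5·3^n − 2 for every n ≥ 0, by induction.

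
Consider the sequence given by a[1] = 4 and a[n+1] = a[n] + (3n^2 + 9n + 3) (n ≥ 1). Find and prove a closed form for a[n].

Claim: a[n] = n^3 + 3n^2 − n + 1.

Base case: a[1] = 4, and 1^3 + 3·1^2 − 1 + 1 = 4.
Assume a[j] = j^3 + 3j^2 − j + 1.
Then a[j+1] = a[j] + (3j^2 + 9j + 3) = (j^3 + 3j^2 − j + 1) + (3j^2 + 9j + 3) = j^3 + 6j^2 + 8j + 4,
and (j+1)^3 + 3·(j+1)^2 − (j+1) + 1 = j^3 + 6j^2 + 8j + 4.
Hence a[n] = n^3 + 3n^2 − n + 1 for every n ≥ 1, by induction.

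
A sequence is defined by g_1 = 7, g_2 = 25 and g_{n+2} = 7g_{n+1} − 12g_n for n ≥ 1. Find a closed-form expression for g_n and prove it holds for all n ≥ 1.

Claim: g_n = 4^n + 3^n.

Base cases: g_1 = 7 and 4^1 + 3^1 = 7; g_2 = 25 and 4^2 + 3^2 = 25.
Assume g_j = 4^j + 3^j for all 1 ≤ j ≤ m, where m ≥ 2.
Then g_{m+1} = 7g_m − 12g_{m−1} = 7·(4^m + 3^m) − 12·(4^{m−1} + 3^{m−1}) = (7·4 − 12)4^{m−1} + (7·3 − 12)3^{m−1} = 16·4^{m−1} + 9·3^{m−1} = 4^{m+1} + 3^{m+1}.
Hence g_n = 4^n + 3^n for every n ≥ 1, by strong induction.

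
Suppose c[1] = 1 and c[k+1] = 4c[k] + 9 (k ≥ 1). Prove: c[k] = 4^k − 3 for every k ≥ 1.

Base case: c[1] = 1, and 4^1 − 3 = 4 − 3 = 1.
Assume c[m] = 4^m − 3 for some m ≥ 1.
Then c[m+1] = 4c[m] + 9 = 4·(4^m − 3) + 9 = 4^{m+1} − 12 + 9 = 4^{m+1} − 3.
Hence c[k] = 4^k − 3 for every k ≥ 1, by induction.

c[k] = 4^k − 3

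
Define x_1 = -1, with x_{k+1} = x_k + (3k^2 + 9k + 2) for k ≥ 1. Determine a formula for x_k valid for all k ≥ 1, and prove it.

Claim: x_k = k^3 + 3k^2 − 2k − 3.

Base case: x_1 = -1, and 1^3 + 3·1^2 − 2·1 − 3 = -1.
Assume x_j = j^3 + 3j^2 − 2j − 3.
Then x_{j+1} = x_j + (3j^2 + 9j + 2) = (j^3 + 3j^2 − 2j − 3) + (3j^2 + 9j + 2) = j^3 + 6j^2 + 7j − 1,
and (j+1)^3 + 3·(j+1)^2 − 2·(j+1) − 3 = j^3 + 6j^2 + 7j − 1.
This completes the inductive step, so x_k = k^3 + 3k^2 − 2k − 3 for all k ≥ 1.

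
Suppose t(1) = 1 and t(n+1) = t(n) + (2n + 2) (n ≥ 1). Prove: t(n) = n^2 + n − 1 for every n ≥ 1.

Base case: t(1) = 1, and 1^2 + 1 − 1 = 1.
Assume t(m) = m^2 + m − 1.
Then t(m+1) = t(m) + (2m + 2) = (m^2 + m − 1) + (2m + 2) = m^2 + 3m + 1,
and (m+1)^2 + (m+1) − 1 = m^2 + 3m + 1.
This completes the inductive step, so t(n) = n^2 + n − 1 for all n ≥ 1.

t(n) = n^2 + n − 1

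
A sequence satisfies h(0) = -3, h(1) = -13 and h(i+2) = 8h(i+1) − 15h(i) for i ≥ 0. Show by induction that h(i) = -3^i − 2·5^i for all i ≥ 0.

Base cases: h(0) = -3 and -3^0 − 2·5^0 = -3; h(1) = -13 and -3^1 − 2·5^1 = -13.
Assume h(j) = -3^j − 2·5^j for all 0 ≤ j ≤ r, where r ≥ 1.
Then h(r+1) = 8h(r) − 15h(r−1) = 8·(-3^r − 2·5^r) − 15·(-3^{r−1} − 2·5^{r−1}) = -(8·3 − 15)3^{r−1} − 2·(8·5 − 15)5^{r−1} = -9·3^{r−1} − 50·5^{r−1} = -3^{r+1} − 2·5^{r+1}.
Hence h(i) = -3^i − 2·5^i for every i ≥ 0, by strong induction.

h(i) = -3^i − 2·5^i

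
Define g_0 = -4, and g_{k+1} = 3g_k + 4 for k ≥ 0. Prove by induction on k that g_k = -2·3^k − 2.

Base case: g_0 = -4, and -2·3^0 − 2 = -2 − 2 = -4.
Assume g_r = -2·3^r − 2 for some r ≥ 0.
Then g_{r+1} = 3g_r + 4 = 3·(-2·3^r − 2) + 4 = -6·3^r − 6 + 4 = -2·3^{r+1} − 2.
Hence g_k = -2·3^k − 2 for every k ≥ 0, by induction.

g_k = -2·3^k − 2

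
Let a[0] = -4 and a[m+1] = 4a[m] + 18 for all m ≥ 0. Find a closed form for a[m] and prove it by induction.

Claim: a[m] = 2·4^m − 6.

Base case: a[0] = -4, and 2·4^0 − 6 = 2 − 6 = -4.
Assume a[k] = 2·4^k − 6 for some k ≥ 0.
Then a[k+1] = 4a[k] + 18 = 4·(2·4^k − 6) + 18 = 8·4^k − 24 + 18 = 2·4^{k+1} − 6.
This completes the inductive step, so a[m] = 2·4^m − 6 for all m ≥ 0.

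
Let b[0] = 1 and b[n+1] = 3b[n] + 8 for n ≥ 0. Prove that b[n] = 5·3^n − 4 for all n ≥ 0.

Base case: b[0] = 1, and 5·3^0 − 4 = 5 − 4 = 1.
Assume b[m] = 5·3^m − 4 for some m ≥ 0.
Then b[m+1] = 3b[m] + 8 = 3·(5·3^m − 4) + 8 = 15·3^m − 12 + 8 = 5·3^{m+1} − 4.
So the formula holds for m+1, and by induction b[n] = 5·3^n − 4 for all n ≥ 0.

b[n] = 5·3^n − 4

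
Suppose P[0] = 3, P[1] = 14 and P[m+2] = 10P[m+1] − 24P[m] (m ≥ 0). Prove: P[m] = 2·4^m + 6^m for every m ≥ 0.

Base cases: P[0] = 3 and 2·4^0 + 6^0 = 3; P[1] = 14 and 2·4^1 + 6^1 = 14.
Assume P[i] = 2·4^i + 6^i for all 0 ≤ i ≤ j, where j ≥ 1.
Then P[j+1] = 10P[j] − 24P[j−1] = 10·(2·4^j + 6^j) − 24·(2·4^{j−1} + 6^{j−1}) = 2·(10·4 − 24)4^{j−1} + (10·6 − 24)6^{j−1} = 32·4^{j−1} + 36·6^{j−1} = 2·4^{j+1} + 6^{j+1}.
So the formula holds for j+1, and by strong induction P[m] = 2·4^m + 6^m for all m ≥ 0.

P[m] = 2·4^m + 6^m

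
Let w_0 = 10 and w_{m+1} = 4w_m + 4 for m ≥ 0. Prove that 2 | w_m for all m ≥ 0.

Base case: w_0 = 10 = 2·5, so 2 | w_0.
Assume 2 | w_j, so w_j = 2t for some integer t.
Then w_{j+1} = 4w_j + 4 = 4·(2t) + 4 = 2(4t + 2), so 2 | w_{j+1}.
This completes the inductive step, so 2 | w_m for all m ≥ 0.

2 | w_m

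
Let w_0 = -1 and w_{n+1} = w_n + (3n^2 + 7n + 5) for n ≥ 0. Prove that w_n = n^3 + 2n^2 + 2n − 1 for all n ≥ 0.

Base case: w_0 = -1, and 0^3 + 2·0^2 + 2·0 − 1 = -1.
Assume w_k = k^3 + 2k^2 + 2k − 1.
Then w_{k+1} = w_k + (3k^2 + 7k + 5) = (k^3 + 2k^2 + 2k − 1) + (3k^2 + 7k + 5) = k^3 + 5k^2 + 9k + 4,
and (k+1)^3 + 2·(k+1)^2 + 2·(k+1) − 1 = k^3 + 5k^2 + 9k + 4.
This completes the inductive step, so w_n = n^3 + 2n^2 + 2n − 1 for all n ≥ 0.

w_n = n^3 + 2n^2 + 2n − 1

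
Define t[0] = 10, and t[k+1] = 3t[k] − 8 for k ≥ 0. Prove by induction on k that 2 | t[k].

Base case: t[0] = 10 = 2·5, so 2 | t[0].
Assume 2 | t[j], so t[j] = 2s for some integer s.
Then t[j+1] = 3t[j] − 8 = 3·(2s) − 8 = 2(3s − 4), so 2 | t[j+1].
This completes the inductive step, so 2 | t[k] for all k ≥ 0.

2 | t[k]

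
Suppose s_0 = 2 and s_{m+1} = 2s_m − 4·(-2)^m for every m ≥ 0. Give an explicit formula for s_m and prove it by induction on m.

Claim: s_m = 2^m + (-2)^m.

Base case: s_0 = 2, and 2^0 + (-2)^0 = 1 + 1 = 2.
Assume s_r = 2^r + (-2)^r for some r ≥ 0.
Then s_{r+1} = 2s_r − 4·(-2)^r = 2·(2^r + (-2)^r) − 4·(-2)^r = 2^{r+1} + 2·(-2)^r − 4·(-2)^r = 2^{r+1} − 2·(-2)^r = 2^{r+1} + (-2)^{r+1}.
So the formula holds for r+1, and by induction s_m = 2^m + (-2)^m for all m ≥ 0.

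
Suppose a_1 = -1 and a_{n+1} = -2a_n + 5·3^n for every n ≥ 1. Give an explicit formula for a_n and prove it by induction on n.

Claim: a_n = 2·(-2)^n + 3^n.

Base case: a_1 = -1, and 2·(-2)^1 + 3^1 = -4 + 3 = -1.
Assume a_r = 2·(-2)^r + 3^r for some r ≥ 1.
Then a_{r+1} = -2a_r + 5·3^r = -2·(2·(-2)^r + 3^r) + 5·3^r = 2·(-2)^{r+1} − 2·3^r + 5·3^r = 2·(-2)^{r+1} + 3·3^r = 2·(-2)^{r+1} + 3^{r+1}.
Hence a_n = 2·(-2)^n + 3^n for every n ≥ 1, by induction.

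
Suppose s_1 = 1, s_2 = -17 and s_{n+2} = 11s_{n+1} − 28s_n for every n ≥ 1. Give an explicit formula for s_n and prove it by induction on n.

Claim: s_n = -7^n + 2·4^n.

Base cases: s_1 = 1 and -7^1 + 2·4^1 = 1; s_2 = -17 and -7^2 + 2·4^2 = -17.
Assume s_j = -7^j + 2·4^j for all 1 ≤ j ≤ m, where m ≥ 2.
Then s_{m+1} = 11s_m − 28s_{m−1} = 11·(-7^m + 2·4^m) − 28·(-7^{m−1} + 2·4^{m−1}) = -(11·7 − 28)7^{m−1} + 2·(11·4 − 28)4^{m−1} = -49·7^{m−1} + 32·4^{m−1} = -7^{m+1} + 2·4^{m+1}.
Hence s_n = -7^n + 2·4^n for every n ≥ 1, by strong induction.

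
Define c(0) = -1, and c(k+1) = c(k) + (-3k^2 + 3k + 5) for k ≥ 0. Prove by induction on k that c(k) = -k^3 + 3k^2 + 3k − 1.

Base case: c(0) = -1, and -0^3 + 3·0^2 + 3·0 − 1 = -1.
Assume c(m) = -m^3 + 3m^2 + 3m − 1.
Then c(m+1) = c(m) + (-3m^2 + 3m + 5) = (-m^3 + 3m^2 + 3m − 1) + (-3m^2 + 3m + 5) = -m^3 + 6m + 4,
and -(m+1)^3 + 3·(m+1)^2 + 3·(m+1) − 1 = -m^3 + 6m + 4.
By induction, c(k) = -k^3 + 3k^2 + 3k − 1 for all k ≥ 0.

c(k) = -k^3 + 3k^2 + 3k − 1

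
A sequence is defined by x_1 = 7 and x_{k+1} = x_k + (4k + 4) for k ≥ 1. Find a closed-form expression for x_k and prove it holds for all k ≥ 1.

Claim: x_k = 2k^2 + 2k + 3.

Base case: x_1 = 7, and 2·1^2 + 2·1 + 3 = 7.
Assume x_j = 2j^2 + 2j + 3.
Then x_{j+1} = x_j + (4j + 4) = (2j^2 + 2j + 3) + (4j + 4) = 2j^2 + 6j + 7,
and 2·(j+1)^2 + 2·(j+1) + 3 = 2j^2 + 6j + 7.
This completes the inductive step, so x_k = 2k^2 + 2k + 3 for all k ≥ 1.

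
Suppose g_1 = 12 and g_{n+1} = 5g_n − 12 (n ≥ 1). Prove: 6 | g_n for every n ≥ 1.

Base case: g_1 = 12 = 6·2, so 6 | g_1.
Assume 6 | g_k, so g_k = 6t for some integer t.
Then g_{k+1} = 5g_k − 12 = 5·(6t) − 12 = 6(5t − 2), so 6 | g_{k+1}.
Hence 6 | g_n for every n ≥ 1, by induction.

6 | g_n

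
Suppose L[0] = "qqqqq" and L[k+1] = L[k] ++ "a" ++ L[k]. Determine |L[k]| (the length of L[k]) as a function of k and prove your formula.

Claim: |L[k]| = 6·2^k − 1.

Base case: |L[0]| = 5, and 6·2^0 − 1 = 5.
Assume |L[m]| = 6·2^m − 1.
Then |L[m+1]| = |L[m]| + 1 + |L[m]| = 2|L[m]| + 1 = 2(6·2^m − 1) + 1 = 6·2^{m+1} − 2 + 1 = 6·2^{m+1} − 1.
By induction, |L[k]| = 6·2^k − 1 for all k ≥ 0.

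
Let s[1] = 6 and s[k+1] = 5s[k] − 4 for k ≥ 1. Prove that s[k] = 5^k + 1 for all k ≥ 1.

Base case: s[1] = 6, and 5^1 + 1 = 5 + 1 = 6.
Assume s[j] = 5^j + 1 for some j ≥ 1.
Then s[j+1] = 5s[j] − 4 = 5·(5^j + 1) − 4 = 5^{j+1} + 5 − 4 = 5^{j+1} + 1.
Hence s[k] = 5^k + 1 for every k ≥ 1, by induction.

s[k] = 5^k + 1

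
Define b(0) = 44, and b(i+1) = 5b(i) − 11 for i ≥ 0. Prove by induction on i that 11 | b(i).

Base case: b(0) = 44 = 11·4, so 11 | b(0).
Assume 11 | b(r), so b(r) = 11t for some integer t.
Then b(r+1) = 5b(r) − 11 = 5·(11t) − 11 = 11(5t − 1), so 11 | b(r+1).
Hence 11 | b(i) for every i ≥ 0, by induction.

11 | b(i)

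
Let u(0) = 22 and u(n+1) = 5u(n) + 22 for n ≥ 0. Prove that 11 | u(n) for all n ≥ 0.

Base case: u(0) = 22 = 11·2, so 11 | u(0).
Assume 11 | u(m), so u(m) = 11t for some integer t.
Then u(m+1) = 5u(m) + 22 = 5·(11t) + 22 = 11(5t + 2), so 11 | u(m+1).
Hence 11 | u(n) for every n ≥ 0, by induction.

11 | u(n)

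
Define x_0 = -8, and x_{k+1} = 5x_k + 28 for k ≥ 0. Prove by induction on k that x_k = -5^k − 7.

Base case: x_0 = -8, and -5^0 − 7 = -1 − 7 = -8.
Assume x_j = -5^j − 7 for some j ≥ 0.
Then x_{j+1} = 5x_j + 28 = 5·(-5^j − 7) + 28 = -5^{j+1} − 35 + 28 = -5^{j+1} − 7.
This completes the inductive step, so x_k = -5^k − 7 for all k ≥ 0.

x_k = -5^k − 7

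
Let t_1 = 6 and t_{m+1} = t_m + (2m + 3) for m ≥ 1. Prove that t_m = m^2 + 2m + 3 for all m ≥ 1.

Base case: t_1 = 6, and 1^2 + 2·1 + 3 = 6.
Assume t_j = j^2 + 2j + 3.
Then t_{j+1} = t_j + (2j + 3) = (j^2 + 2j + 3) + (2j + 3) = j^2 + 4j + 6,
and (j+1)^2 + 2·(j+1) + 3 = j^2 + 4j + 6.
This completes the inductive step, so t_m = m^2 + 2m + 3 for all m ≥ 1.

t_m = m^2 + 2m + 3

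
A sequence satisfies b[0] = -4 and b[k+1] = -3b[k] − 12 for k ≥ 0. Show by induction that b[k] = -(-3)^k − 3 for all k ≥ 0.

Base case: b[0] = -4, and -(-3)^0 − 3 = -1 − 3 = -4.
Assume b[r] = -(-3)^r − 3 for some r ≥ 0.
Then b[r+1] = -3b[r] − 12 = -3·(-(-3)^r − 3) − 12 = 3·(-3)^r + 9 − 12 = -(-3)^{r+1} − 3.
By induction, b[k] = -(-3)^k − 3 for all k ≥ 0.

b[k] = -(-3)^k − 3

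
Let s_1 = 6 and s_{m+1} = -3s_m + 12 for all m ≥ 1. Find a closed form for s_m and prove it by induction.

Claim: s_m = -(-3)^m + 3.

Base case: s_1 = 6, and -(-3)^1 + 3 = 3 + 3 = 6.
Assume s_k = -(-3)^k + 3 for some k ≥ 1.
Then s_{k+1} = -3s_k + 12 = -3·(-(-3)^k + 3) + 12 = 3·(-3)^k − 9 + 12 = -(-3)^{k+1} + 3.
Hence s_m = -(-3)^m + 3 for every m ≥ 1, by induction.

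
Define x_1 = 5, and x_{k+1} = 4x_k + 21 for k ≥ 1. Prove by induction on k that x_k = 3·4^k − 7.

Base case: x_1 = 5, and 3·4^1 − 7 = 12 − 7 = 5.
Assume x_r = 3·4^r − 7 for some r ≥ 1.
Then x_{r+1} = 4x_r + 21 = 4·(3·4^r − 7) + 21 = 12·4^r − 28 + 21 = 3·4^{r+1} − 7.
By induction, x_k = 3·4^k − 7 for all k ≥ 1.

x_k = 3·4^k − 7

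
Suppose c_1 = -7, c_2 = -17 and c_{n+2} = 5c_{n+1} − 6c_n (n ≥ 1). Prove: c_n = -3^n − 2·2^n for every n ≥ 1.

Base cases: c_1 = -7 and -3^1 − 2·2^1 = -7; c_2 = -17 and -3^2 − 2·2^2 = -17.
Assume c_j = -3^j − 2·2^j for all 1 ≤ j ≤ k, where k ≥ 2.
Then c_{k+1} = 5c_k − 6c_{k−1} = 5·(-3^k − 2·2^k) − 6·(-3^{k−1} − 2·2^{k−1}) = -(5·3 − 6)3^{k−1} − 2·(5·2 − 6)2^{k−1} = -9·3^{k−1} − 8·2^{k−1} = -3^{k+1} − 2·2^{k+1}.
This completes the inductive step, so c_n = -3^n − 2·2^n for all n ≥ 1.

c_n = -3^n − 2·2^n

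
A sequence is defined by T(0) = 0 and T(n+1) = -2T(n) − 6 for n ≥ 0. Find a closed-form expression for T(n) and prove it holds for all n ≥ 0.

Claim: T(n) = 2·(-2)^n − 2.

Base case: T(0) = 0, and 2·(-2)^0 − 2 = 2 − 2 = 0.
Assume T(m) = 2·(-2)^m − 2 for some m ≥ 0.
Then T(m+1) = -2T(m) − 6 = -2·(2·(-2)^m − 2) − 6 = -4·(-2)^m + 4 − 6 = 2·(-2)^{m+1} − 2.
This completes the inductive step, so T(n) = 2·(-2)^n − 2 for all n ≥ 0.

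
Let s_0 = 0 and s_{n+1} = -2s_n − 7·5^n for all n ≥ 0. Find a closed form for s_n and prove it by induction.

Claim: s_n = (-2)^n − 5^n.

Base case: s_0 = 0, and (-2)^0 − 5^0 = 1 − 1 = 0.
Assume s_k = (-2)^k − 5^k for some k ≥ 0.
Then s_{k+1} = -2s_k − 7·5^k = -2·((-2)^k − 5^k) − 7·5^k = (-2)^{k+1} + 2·5^k − 7·5^k = (-2)^{k+1} − 5·5^k = (-2)^{k+1} − 5^{k+1}.
Hence s_n = (-2)^n − 5^n for every n ≥ 0, by induction.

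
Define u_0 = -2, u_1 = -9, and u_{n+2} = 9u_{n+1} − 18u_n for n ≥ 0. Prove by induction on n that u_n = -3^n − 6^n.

Base cases: u_0 = -2 and -3^0 − 6^0 = -2; u_1 = -9 and -3^1 − 6^1 = -9.
Assume u_i = -3^i − 6^i for all 0 ≤ i ≤ j, where j ≥ 1.
Then u_{j+1} = 9u_j − 18u_{j−1} = 9·(-3^j − 6^j) − 18·(-3^{j−1} − 6^{j−1}) = -(9·3 − 18)3^{j−1} − (9·6 − 18)6^{j−1} = -9·3^{j−1} − 36·6^{j−1} = -3^{j+1} − 6^{j+1}.
So the formula holds for j+1, and by strong induction u_n = -3^n − 6^n for all n ≥ 0.

u_n = -3^n − 6^n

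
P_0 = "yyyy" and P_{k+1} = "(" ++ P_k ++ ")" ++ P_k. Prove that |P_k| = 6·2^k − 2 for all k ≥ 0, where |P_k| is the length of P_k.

Base case: |P_0| = 4, and 6·2^0 − 2 = 4.
Assume |P_r| = 6·2^r − 2.
Then |P_{r+1}| = 1 + |P_r| + 1 + |P_r| = 2|P_r| + 2 = 2(6·2^r − 2) + 2 = 6·2^{r+1} − 4 + 2 = 6·2^{r+1} − 2.
This completes the inductive step, so |P_k| = 6·2^k − 2 for all k ≥ 0.

|P_k| = 6·2^k − 2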